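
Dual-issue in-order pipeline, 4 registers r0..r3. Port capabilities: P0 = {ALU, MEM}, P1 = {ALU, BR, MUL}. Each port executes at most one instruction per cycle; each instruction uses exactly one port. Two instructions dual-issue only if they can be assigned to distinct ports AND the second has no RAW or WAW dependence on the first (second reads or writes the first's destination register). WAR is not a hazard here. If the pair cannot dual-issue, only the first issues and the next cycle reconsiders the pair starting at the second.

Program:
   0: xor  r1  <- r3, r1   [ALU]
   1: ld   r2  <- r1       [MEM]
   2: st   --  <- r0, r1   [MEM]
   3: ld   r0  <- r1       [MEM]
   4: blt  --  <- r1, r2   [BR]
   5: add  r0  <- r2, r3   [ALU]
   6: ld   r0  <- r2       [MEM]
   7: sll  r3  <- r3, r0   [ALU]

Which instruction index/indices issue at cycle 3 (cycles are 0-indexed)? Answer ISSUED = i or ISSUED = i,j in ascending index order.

ISSUED = 3,4

0. xor @i0  | RAW r1
1. ld @i1  | no-port MEM/MEM
2. st @i2  | no-port MEM/MEM
3. ld;blt @i3/i4  | pair
4. add @i5  | WAW r0
5. ld @i6  | RAW r0
6. sll @i7  | tail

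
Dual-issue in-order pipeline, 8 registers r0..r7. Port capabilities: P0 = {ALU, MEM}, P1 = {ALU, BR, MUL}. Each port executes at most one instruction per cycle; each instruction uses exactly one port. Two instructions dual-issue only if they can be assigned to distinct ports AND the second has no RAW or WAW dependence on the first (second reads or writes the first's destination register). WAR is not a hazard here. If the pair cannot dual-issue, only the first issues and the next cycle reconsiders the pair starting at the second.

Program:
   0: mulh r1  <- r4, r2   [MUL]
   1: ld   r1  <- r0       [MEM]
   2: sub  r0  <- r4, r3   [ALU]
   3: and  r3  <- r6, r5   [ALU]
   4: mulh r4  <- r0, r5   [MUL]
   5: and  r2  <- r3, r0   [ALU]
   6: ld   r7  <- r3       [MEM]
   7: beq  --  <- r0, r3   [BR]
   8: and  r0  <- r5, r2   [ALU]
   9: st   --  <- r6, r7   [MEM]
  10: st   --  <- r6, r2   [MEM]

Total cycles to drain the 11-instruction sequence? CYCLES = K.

CYCLES = 7

0. mulh @i0  | WAW r1
1. ld/sub @i1,i2  | dual
2. and/mulh @i3,i4  | dual
3. and/ld @i5,i6  | dual
4. beq/and @i7,i8  | dual
5. st @i9  | no-port MEM/MEM
6. st @i10  | tail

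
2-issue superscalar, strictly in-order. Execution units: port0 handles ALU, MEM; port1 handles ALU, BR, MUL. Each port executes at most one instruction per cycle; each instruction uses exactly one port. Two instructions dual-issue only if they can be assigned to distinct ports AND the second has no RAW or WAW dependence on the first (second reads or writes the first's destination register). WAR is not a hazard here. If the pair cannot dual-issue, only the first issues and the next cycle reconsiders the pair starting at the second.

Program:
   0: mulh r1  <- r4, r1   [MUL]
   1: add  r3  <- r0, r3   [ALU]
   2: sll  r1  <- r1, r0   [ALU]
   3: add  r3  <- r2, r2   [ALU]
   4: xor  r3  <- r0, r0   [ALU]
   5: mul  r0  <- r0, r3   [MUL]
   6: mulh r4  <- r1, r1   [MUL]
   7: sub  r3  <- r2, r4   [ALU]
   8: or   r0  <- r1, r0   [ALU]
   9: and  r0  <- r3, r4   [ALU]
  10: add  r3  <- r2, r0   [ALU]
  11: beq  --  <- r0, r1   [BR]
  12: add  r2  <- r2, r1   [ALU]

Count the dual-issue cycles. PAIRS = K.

PAIRS = 4

t=0 i0+i1:mulh/add ; pair
t=1 i2+i3:sll/add ; pair
t=2 i4:xor ; RAW r3
t=3 i5:mul ; no-port MUL/MUL
t=4 i6:mulh ; RAW r4
t=5 i7+i8:sub/or ; pair
t=6 i9:and ; RAW r0
t=7 i10+i11:add/beq ; pair
t=8 i12:add ; tail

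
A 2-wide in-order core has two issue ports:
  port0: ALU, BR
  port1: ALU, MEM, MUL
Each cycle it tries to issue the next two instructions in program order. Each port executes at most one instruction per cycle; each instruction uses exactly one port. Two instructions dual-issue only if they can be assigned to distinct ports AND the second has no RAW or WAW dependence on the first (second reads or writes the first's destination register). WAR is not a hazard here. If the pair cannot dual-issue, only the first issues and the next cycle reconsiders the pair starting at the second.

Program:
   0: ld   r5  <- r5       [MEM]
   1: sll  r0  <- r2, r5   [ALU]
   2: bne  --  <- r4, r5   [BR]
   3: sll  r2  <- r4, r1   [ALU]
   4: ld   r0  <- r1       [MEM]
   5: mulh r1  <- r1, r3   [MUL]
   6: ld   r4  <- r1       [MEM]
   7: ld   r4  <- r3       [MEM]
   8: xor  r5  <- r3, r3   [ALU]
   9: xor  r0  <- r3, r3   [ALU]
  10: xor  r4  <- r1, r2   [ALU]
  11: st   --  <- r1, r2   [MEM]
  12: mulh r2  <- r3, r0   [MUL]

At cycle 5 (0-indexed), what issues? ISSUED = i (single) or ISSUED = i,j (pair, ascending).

ISSUED = 7,8

#0 head=0: ld.MEM i0 RAW r5
#1 head=1: sll.ALU;bne.BR i1+i2 2-wide
#2 head=3: sll.ALU;ld.MEM i3+i4 2-wide
#3 head=5: mulh.MUL i5 no-port MUL/MEM
#4 head=6: ld.MEM i6 no-port MEM/MEM
#5 head=7: ld.MEM;xor.ALU i7+i8 2-wide
#6 head=9: xor.ALU;xor.ALU i9+i10 2-wide
#7 head=11: st.MEM i11 no-port MEM/MUL
#8 head=12: mulh.MUL i12 tail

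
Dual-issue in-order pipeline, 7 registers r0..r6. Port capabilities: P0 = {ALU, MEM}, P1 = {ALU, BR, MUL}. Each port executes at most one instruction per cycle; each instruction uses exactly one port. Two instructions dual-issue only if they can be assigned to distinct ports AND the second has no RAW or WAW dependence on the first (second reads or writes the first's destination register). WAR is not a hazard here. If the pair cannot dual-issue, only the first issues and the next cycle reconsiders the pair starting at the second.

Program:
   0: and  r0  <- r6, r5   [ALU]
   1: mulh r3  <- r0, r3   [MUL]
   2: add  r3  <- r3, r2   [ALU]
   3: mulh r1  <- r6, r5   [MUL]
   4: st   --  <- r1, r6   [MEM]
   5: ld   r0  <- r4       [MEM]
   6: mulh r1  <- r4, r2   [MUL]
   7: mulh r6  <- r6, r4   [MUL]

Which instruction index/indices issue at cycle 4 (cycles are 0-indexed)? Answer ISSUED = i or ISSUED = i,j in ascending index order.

ISSUED = 5,6

t=0 i0:and.ALU ; RAW r0
t=1 i1:mulh.MUL ; RAW+WAW r3
t=2 i2&i3:add.ALU mulh.MUL ; 2-wide
t=3 i4:st.MEM ; no-port MEM/MEM
t=4 i5&i6:ld.MEM mulh.MUL ; 2-wide
t=5 i7:mulh.MUL ; tail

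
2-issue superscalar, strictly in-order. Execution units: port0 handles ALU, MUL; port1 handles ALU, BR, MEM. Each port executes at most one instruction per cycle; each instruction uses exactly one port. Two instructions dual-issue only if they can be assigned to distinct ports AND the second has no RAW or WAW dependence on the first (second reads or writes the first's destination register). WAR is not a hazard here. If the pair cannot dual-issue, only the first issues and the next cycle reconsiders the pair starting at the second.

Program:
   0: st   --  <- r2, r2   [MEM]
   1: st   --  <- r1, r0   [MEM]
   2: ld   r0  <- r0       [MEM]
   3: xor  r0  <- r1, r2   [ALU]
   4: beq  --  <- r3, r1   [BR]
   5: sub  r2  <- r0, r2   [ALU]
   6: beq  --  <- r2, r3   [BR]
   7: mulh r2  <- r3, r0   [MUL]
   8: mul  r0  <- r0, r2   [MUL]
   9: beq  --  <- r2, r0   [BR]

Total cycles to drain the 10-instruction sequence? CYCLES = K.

CYCLES = 8

[0] i0  st  -- no-port MEM/MEM
[1] i1  st  -- no-port MEM/MEM
[2] i2  ld  -- WAW r0
[3] i3&i4  xor/beq  -- pair
[4] i5  sub  -- RAW r2
[5] i6&i7  beq/mulh  -- pair
[6] i8  mul  -- RAW r0
[7] i9  beq  -- tail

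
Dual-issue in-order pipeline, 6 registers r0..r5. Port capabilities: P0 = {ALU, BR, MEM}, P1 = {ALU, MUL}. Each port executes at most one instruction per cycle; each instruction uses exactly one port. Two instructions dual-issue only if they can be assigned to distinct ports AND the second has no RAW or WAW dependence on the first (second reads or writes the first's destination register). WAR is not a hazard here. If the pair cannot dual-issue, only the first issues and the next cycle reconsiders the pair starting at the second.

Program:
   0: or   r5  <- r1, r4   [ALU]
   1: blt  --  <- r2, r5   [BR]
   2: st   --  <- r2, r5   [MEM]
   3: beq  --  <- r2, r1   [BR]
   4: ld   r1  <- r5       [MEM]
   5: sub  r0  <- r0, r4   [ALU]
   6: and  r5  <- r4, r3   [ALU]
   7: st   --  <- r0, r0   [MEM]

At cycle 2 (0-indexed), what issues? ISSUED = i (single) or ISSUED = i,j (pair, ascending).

0. or @i0  | RAW r5
1. blt @i1  | no-port BR/MEM
2. st @i2  | no-port MEM/BR
3. beq @i3  | no-port BR/MEM
4. ld/sub @i4&i5  | 2-wide
5. and/st @i6&i7  | 2-wide

ISSUED = 2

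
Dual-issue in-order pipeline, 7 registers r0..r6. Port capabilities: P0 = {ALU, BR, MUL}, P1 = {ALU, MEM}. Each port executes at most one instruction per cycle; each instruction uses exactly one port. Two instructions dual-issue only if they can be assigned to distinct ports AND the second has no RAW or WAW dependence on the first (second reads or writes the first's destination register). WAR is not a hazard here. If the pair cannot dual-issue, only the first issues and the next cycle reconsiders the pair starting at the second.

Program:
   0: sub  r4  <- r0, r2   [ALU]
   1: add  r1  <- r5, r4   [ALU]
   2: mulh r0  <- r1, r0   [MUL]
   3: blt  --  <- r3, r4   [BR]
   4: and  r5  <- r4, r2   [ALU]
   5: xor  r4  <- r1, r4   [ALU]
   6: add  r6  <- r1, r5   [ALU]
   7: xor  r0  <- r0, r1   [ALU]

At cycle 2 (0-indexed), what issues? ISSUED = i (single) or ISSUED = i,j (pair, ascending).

0. sub @i0  | RAW r4
1. add @i1  | RAW r1
2. mulh @i2  | no-port MUL/BR
3. blt and @i3&i4  | pair
4. xor add @i5&i6  | pair
5. xor @i7  | tail

ISSUED = 2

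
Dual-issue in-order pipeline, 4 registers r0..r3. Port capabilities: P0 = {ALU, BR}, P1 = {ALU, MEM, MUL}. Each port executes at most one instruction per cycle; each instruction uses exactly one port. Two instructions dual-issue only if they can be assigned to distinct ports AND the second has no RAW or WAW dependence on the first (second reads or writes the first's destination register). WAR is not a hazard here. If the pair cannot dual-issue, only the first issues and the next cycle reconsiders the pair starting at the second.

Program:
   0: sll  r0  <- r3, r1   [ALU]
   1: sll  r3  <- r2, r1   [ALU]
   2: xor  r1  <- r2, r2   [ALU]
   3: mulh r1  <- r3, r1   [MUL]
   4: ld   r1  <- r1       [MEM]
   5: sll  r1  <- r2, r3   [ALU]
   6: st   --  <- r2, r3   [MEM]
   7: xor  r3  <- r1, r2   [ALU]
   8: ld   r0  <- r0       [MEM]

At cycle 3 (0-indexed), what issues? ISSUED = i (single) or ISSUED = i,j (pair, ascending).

  cy0 -> i0&i1 (sll.ALU sll.ALU) pair
  cy1 -> i2 (xor.ALU) RAW+WAW r1
  cy2 -> i3 (mulh.MUL) no-port MUL/MEM
  cy3 -> i4 (ld.MEM) WAW r1
  cy4 -> i5&i6 (sll.ALU st.MEM) pair
  cy5 -> i7&i8 (xor.ALU ld.MEM) pair

ISSUED = 4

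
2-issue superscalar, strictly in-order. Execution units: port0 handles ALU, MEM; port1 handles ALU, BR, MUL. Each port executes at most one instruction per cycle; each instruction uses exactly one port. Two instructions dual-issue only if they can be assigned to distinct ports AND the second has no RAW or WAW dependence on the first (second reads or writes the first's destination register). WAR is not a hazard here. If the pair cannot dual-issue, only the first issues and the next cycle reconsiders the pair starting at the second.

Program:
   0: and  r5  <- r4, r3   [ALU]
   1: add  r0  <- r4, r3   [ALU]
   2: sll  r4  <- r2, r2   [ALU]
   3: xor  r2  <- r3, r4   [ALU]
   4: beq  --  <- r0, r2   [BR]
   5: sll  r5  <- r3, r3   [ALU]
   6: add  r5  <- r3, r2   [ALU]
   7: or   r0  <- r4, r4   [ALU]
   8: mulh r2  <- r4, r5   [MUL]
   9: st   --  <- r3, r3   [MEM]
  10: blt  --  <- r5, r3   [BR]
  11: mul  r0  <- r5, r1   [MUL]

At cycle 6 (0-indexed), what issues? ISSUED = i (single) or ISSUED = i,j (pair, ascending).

ISSUED = 10

  cy0 -> i0+i1 (and.ALU add.ALU) pair
  cy1 -> i2 (sll.ALU) RAW r4
  cy2 -> i3 (xor.ALU) RAW r2
  cy3 -> i4+i5 (beq.BR sll.ALU) pair
  cy4 -> i6+i7 (add.ALU or.ALU) pair
  cy5 -> i8+i9 (mulh.MUL st.MEM) pair
  cy6 -> i10 (blt.BR) no-port BR/MUL
  cy7 -> i11 (mul.MUL) tail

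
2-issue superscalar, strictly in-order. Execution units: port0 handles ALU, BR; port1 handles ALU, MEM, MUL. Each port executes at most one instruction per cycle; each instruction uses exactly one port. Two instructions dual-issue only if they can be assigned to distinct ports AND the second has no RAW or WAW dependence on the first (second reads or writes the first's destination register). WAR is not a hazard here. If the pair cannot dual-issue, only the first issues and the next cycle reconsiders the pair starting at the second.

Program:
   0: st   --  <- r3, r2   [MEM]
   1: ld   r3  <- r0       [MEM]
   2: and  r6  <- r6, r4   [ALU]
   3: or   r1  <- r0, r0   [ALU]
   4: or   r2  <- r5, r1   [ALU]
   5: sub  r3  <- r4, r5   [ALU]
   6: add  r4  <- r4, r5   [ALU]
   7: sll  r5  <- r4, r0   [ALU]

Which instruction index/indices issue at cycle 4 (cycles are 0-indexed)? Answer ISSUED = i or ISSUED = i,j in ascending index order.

ISSUED = 6

  cy0 -> i0 (st.MEM) no-port MEM/MEM
  cy1 -> i1&i2 (ld.MEM+and.ALU) dual
  cy2 -> i3 (or.ALU) RAW r1
  cy3 -> i4&i5 (or.ALU+sub.ALU) dual
  cy4 -> i6 (add.ALU) RAW r4
  cy5 -> i7 (sll.ALU) tail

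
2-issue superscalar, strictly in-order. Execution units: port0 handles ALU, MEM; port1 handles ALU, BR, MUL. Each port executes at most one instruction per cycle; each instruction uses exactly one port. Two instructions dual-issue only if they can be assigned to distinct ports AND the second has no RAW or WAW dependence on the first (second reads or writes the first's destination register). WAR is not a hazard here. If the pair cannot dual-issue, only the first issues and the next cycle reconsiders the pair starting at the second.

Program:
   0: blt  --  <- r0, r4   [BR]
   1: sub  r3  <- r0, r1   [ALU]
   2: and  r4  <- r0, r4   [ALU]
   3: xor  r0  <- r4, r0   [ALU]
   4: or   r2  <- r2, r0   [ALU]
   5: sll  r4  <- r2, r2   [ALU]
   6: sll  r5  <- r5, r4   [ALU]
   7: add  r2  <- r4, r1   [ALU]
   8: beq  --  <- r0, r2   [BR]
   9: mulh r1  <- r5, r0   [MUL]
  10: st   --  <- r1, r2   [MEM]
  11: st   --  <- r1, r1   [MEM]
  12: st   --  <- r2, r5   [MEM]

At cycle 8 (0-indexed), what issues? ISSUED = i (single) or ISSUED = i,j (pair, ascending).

ISSUED = 10

c0: i0+i1 blt.BR+sub.ALU  2-wide
c1: i2 and.ALU  RAW r4
c2: i3 xor.ALU  RAW r0
c3: i4 or.ALU  RAW r2
c4: i5 sll.ALU  RAW r4
c5: i6+i7 sll.ALU+add.ALU  2-wide
c6: i8 beq.BR  no-port BR/MUL
c7: i9 mulh.MUL  RAW r1
c8: i10 st.MEM  no-port MEM/MEM
c9: i11 st.MEM  no-port MEM/MEM
c10: i12 st.MEM  tail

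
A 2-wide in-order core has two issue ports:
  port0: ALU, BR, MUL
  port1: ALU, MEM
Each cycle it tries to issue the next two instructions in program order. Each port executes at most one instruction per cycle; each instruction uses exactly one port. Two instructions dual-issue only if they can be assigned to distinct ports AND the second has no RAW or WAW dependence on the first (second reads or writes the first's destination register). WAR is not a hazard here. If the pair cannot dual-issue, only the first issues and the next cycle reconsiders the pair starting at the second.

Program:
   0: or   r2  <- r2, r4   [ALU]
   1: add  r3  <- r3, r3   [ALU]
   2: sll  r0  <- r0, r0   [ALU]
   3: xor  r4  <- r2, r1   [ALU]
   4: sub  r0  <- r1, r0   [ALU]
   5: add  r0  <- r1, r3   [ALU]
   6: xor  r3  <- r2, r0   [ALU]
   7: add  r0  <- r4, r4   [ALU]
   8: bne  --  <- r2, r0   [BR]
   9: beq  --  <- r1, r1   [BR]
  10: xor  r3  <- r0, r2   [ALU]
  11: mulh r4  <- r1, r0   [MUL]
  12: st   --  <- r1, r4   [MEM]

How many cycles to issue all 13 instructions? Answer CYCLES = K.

CYCLES = 9

[0] i0/i1  or.ALU/add.ALU  -- pair
[1] i2/i3  sll.ALU/xor.ALU  -- pair
[2] i4  sub.ALU  -- WAW r0
[3] i5  add.ALU  -- RAW r0
[4] i6/i7  xor.ALU/add.ALU  -- pair
[5] i8  bne.BR  -- no-port BR/BR
[6] i9/i10  beq.BR/xor.ALU  -- pair
[7] i11  mulh.MUL  -- RAW r4
[8] i12  st.MEM  -- tail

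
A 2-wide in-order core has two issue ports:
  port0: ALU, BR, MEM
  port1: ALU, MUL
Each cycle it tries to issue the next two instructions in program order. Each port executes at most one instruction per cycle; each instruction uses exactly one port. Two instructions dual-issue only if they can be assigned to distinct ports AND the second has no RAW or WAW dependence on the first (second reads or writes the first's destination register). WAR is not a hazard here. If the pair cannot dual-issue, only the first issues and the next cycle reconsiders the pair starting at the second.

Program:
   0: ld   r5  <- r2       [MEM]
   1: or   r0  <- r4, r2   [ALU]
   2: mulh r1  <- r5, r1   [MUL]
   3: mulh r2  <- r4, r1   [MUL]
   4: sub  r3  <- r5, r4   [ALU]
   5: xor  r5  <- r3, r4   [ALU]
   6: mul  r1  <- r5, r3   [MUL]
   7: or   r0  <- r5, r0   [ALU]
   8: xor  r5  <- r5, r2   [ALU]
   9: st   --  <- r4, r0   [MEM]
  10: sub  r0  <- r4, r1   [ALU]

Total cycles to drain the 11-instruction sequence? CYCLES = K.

CYCLES = 7

t=0 i0/i1:ld.MEM/or.ALU ; 2-wide
t=1 i2:mulh.MUL ; no-port MUL/MUL
t=2 i3/i4:mulh.MUL/sub.ALU ; 2-wide
t=3 i5:xor.ALU ; RAW r5
t=4 i6/i7:mul.MUL/or.ALU ; 2-wide
t=5 i8/i9:xor.ALU/st.MEM ; 2-wide
t=6 i10:sub.ALU ; tail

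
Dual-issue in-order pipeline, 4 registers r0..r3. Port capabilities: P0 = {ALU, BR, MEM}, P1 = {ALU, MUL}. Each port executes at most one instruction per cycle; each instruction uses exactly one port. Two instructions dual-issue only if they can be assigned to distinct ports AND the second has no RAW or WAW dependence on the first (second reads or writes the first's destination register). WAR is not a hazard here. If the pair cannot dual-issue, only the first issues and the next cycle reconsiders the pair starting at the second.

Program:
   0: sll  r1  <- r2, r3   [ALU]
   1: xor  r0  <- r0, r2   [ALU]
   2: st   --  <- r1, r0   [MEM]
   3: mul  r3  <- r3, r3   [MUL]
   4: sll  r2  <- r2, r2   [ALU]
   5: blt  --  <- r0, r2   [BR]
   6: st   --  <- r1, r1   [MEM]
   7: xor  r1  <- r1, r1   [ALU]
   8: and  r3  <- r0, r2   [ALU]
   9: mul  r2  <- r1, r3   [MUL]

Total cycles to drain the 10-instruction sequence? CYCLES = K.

[0] i0/i1  sll xor  -- pair
[1] i2/i3  st mul  -- pair
[2] i4  sll  -- RAW r2
[3] i5  blt  -- no-port BR/MEM
[4] i6/i7  st xor  -- pair
[5] i8  and  -- RAW r3
[6] i9  mul  -- tail

CYCLES = 7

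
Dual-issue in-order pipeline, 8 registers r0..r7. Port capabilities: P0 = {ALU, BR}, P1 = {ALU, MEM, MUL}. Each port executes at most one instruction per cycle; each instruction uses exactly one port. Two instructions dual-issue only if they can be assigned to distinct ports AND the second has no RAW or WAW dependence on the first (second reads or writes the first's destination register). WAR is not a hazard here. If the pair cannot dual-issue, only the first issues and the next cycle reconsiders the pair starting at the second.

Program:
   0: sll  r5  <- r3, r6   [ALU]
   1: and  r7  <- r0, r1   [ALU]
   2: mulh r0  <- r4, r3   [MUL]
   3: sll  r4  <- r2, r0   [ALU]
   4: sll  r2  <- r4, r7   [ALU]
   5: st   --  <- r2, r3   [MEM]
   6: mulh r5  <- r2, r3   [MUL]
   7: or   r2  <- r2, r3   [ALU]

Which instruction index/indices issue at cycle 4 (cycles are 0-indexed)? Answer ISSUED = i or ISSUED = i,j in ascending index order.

  cy0 -> i0,i1 (sll.ALU;and.ALU) 2-wide
  cy1 -> i2 (mulh.MUL) RAW r0
  cy2 -> i3 (sll.ALU) RAW r4
  cy3 -> i4 (sll.ALU) RAW r2
  cy4 -> i5 (st.MEM) no-port MEM/MUL
  cy5 -> i6,i7 (mulh.MUL;or.ALU) 2-wide

ISSUED = 5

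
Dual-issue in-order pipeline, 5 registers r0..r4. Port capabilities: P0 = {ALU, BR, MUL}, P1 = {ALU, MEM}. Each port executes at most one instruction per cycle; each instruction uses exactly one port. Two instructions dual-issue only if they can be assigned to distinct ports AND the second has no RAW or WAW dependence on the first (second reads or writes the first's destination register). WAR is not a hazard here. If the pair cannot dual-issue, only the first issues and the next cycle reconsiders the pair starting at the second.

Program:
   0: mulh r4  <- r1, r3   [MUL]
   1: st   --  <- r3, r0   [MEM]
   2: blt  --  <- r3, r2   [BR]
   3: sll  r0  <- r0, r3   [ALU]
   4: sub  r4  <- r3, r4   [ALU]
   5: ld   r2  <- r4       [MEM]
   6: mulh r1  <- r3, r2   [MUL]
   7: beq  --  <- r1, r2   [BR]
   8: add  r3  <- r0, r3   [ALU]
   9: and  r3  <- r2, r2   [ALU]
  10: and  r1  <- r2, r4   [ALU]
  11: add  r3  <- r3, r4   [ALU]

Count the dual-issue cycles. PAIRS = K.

PAIRS = 4

c0: i0,i1 mulh.MUL st.MEM  2-wide
c1: i2,i3 blt.BR sll.ALU  2-wide
c2: i4 sub.ALU  RAW r4
c3: i5 ld.MEM  RAW r2
c4: i6 mulh.MUL  no-port MUL/BR
c5: i7,i8 beq.BR add.ALU  2-wide
c6: i9,i10 and.ALU and.ALU  2-wide
c7: i11 add.ALU  tail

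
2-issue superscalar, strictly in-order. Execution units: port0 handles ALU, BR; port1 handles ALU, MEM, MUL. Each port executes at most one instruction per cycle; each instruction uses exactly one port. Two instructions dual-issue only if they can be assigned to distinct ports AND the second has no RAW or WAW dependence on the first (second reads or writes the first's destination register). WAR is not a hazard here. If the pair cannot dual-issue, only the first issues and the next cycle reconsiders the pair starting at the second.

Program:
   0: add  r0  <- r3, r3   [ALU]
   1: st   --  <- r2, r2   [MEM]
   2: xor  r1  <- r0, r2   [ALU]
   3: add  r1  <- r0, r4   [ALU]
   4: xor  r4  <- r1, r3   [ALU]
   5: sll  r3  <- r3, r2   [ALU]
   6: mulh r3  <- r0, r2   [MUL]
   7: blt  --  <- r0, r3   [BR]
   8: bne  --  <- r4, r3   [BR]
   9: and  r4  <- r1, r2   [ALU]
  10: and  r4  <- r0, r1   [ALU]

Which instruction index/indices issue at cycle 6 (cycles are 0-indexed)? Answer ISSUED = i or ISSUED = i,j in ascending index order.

  cy0 -> i0&i1 (add.ALU st.MEM) pair
  cy1 -> i2 (xor.ALU) WAW r1
  cy2 -> i3 (add.ALU) RAW r1
  cy3 -> i4&i5 (xor.ALU sll.ALU) pair
  cy4 -> i6 (mulh.MUL) RAW r3
  cy5 -> i7 (blt.BR) no-port BR/BR
  cy6 -> i8&i9 (bne.BR and.ALU) pair
  cy7 -> i10 (and.ALU) tail

ISSUED = 8,9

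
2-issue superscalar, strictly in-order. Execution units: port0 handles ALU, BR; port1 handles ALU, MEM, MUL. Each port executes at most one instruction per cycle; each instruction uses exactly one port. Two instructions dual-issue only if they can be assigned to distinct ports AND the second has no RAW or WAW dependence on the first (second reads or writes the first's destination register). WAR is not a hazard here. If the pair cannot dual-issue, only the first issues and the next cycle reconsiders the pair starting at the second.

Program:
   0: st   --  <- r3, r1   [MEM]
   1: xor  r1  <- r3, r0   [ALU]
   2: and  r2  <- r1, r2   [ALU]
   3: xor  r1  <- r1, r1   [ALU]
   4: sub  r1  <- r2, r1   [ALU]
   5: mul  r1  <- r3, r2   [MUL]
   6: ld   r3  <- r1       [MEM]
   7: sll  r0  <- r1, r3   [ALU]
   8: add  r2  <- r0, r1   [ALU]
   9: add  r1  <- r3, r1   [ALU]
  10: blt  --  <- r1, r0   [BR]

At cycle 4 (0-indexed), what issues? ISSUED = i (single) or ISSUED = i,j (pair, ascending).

ISSUED = 6

c0: i0+i1 st.MEM xor.ALU  2-wide
c1: i2+i3 and.ALU xor.ALU  2-wide
c2: i4 sub.ALU  WAW r1
c3: i5 mul.MUL  no-port MUL/MEM
c4: i6 ld.MEM  RAW r3
c5: i7 sll.ALU  RAW r0
c6: i8+i9 add.ALU add.ALU  2-wide
c7: i10 blt.BR  tail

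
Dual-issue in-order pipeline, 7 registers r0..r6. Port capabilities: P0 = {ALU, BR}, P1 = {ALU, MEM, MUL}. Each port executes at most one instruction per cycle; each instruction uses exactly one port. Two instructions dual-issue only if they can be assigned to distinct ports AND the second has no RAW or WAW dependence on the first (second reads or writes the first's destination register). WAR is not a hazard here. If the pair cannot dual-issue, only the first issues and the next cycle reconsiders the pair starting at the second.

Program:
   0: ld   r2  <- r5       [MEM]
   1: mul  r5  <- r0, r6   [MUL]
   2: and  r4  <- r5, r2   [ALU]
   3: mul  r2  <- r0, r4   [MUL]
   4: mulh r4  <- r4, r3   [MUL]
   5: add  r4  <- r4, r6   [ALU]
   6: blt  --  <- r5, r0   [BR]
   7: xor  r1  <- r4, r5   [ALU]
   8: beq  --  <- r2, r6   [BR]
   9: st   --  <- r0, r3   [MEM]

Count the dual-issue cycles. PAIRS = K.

0. ld @i0  | no-port MEM/MUL
1. mul @i1  | RAW r5
2. and @i2  | RAW r4
3. mul @i3  | no-port MUL/MUL
4. mulh @i4  | RAW+WAW r4
5. add+blt @i5+i6  | dual
6. xor+beq @i7+i8  | dual
7. st @i9  | tail

PAIRS = 2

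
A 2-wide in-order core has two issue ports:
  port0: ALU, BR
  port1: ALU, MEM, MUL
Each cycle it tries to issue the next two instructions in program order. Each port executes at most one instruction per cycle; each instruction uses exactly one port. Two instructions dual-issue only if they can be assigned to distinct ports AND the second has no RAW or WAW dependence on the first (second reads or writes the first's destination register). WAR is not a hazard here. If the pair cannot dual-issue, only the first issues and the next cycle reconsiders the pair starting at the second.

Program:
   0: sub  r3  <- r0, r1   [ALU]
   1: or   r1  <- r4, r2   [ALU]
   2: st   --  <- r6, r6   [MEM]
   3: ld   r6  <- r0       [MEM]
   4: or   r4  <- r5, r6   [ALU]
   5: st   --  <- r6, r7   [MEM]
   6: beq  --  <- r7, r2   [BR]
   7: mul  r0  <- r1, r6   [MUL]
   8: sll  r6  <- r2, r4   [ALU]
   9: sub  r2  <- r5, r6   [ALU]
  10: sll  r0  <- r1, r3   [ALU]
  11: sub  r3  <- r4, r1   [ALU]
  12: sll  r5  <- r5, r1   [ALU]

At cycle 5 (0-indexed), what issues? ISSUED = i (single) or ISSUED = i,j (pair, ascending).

  cy0 -> i0&i1 (sub.ALU;or.ALU) 2-wide
  cy1 -> i2 (st.MEM) no-port MEM/MEM
  cy2 -> i3 (ld.MEM) RAW r6
  cy3 -> i4&i5 (or.ALU;st.MEM) 2-wide
  cy4 -> i6&i7 (beq.BR;mul.MUL) 2-wide
  cy5 -> i8 (sll.ALU) RAW r6
  cy6 -> i9&i10 (sub.ALU;sll.ALU) 2-wide
  cy7 -> i11&i12 (sub.ALU;sll.ALU) 2-wide

ISSUED = 8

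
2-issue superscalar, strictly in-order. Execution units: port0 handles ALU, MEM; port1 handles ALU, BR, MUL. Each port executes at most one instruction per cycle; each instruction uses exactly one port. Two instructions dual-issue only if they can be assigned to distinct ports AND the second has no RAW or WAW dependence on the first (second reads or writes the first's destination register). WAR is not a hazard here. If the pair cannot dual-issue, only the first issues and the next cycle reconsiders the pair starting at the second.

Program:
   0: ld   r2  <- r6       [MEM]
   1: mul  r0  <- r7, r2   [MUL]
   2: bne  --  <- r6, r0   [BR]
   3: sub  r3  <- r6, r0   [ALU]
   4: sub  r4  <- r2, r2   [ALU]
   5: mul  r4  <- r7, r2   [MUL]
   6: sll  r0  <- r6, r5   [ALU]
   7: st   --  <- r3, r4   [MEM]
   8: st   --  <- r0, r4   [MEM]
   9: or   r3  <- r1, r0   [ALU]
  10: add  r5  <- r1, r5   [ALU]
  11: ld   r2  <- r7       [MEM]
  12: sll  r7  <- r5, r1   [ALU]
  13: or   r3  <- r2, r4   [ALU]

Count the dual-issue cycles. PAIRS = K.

PAIRS = 5

t=0 i0:ld ; RAW r2
t=1 i1:mul ; no-port MUL/BR
t=2 i2&i3:bne;sub ; 2-wide
t=3 i4:sub ; WAW r4
t=4 i5&i6:mul;sll ; 2-wide
t=5 i7:st ; no-port MEM/MEM
t=6 i8&i9:st;or ; 2-wide
t=7 i10&i11:add;ld ; 2-wide
t=8 i12&i13:sll;or ; 2-wide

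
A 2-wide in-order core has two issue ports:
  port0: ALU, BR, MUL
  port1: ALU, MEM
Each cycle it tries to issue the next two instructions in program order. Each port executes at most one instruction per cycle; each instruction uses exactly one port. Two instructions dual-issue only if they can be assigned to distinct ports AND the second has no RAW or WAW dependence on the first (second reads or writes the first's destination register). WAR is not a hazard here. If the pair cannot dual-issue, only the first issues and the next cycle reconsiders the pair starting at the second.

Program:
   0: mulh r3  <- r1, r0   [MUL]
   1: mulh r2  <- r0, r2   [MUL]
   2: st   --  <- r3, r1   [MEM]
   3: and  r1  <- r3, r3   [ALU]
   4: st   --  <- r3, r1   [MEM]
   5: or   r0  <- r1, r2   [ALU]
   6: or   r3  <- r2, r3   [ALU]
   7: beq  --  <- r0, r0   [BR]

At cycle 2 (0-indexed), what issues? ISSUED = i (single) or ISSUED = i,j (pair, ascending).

ISSUED = 3

c0: i0 mulh  no-port MUL/MUL
c1: i1+i2 mulh/st  2-wide
c2: i3 and  RAW r1
c3: i4+i5 st/or  2-wide
c4: i6+i7 or/beq  2-wide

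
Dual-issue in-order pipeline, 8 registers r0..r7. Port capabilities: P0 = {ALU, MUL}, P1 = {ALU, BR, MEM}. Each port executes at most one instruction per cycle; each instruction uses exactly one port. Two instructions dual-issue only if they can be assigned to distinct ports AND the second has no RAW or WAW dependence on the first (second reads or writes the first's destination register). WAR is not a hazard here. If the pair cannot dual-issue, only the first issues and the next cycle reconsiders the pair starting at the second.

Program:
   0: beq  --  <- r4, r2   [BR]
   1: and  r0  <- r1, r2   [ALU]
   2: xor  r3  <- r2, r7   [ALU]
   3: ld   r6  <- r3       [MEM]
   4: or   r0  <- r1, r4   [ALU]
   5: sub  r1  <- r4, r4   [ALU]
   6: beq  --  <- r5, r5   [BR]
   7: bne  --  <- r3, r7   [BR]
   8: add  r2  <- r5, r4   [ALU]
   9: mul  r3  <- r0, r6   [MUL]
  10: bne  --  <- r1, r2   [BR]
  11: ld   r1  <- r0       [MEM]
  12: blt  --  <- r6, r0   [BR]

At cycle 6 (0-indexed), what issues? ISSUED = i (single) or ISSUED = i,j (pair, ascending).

ISSUED = 11

#0 head=0: beq/and i0+i1 pair
#1 head=2: xor i2 RAW r3
#2 head=3: ld/or i3+i4 pair
#3 head=5: sub/beq i5+i6 pair
#4 head=7: bne/add i7+i8 pair
#5 head=9: mul/bne i9+i10 pair
#6 head=11: ld i11 no-port MEM/BR
#7 head=12: blt i12 tail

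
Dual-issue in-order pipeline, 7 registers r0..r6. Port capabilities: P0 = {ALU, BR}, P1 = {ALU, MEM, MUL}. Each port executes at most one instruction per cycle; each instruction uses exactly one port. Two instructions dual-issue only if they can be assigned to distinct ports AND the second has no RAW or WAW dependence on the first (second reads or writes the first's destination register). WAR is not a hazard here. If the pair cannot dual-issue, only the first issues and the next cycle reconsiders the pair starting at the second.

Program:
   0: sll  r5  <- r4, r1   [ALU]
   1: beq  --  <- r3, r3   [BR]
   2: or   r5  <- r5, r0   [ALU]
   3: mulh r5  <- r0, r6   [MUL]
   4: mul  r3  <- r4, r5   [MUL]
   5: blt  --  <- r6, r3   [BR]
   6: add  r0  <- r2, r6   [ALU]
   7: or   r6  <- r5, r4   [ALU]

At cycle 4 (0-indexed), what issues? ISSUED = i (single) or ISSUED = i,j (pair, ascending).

ISSUED = 5,6

#0 head=0: sll.ALU/beq.BR i0+i1 pair
#1 head=2: or.ALU i2 WAW r5
#2 head=3: mulh.MUL i3 no-port MUL/MUL
#3 head=4: mul.MUL i4 RAW r3
#4 head=5: blt.BR/add.ALU i5+i6 pair
#5 head=7: or.ALU i7 tail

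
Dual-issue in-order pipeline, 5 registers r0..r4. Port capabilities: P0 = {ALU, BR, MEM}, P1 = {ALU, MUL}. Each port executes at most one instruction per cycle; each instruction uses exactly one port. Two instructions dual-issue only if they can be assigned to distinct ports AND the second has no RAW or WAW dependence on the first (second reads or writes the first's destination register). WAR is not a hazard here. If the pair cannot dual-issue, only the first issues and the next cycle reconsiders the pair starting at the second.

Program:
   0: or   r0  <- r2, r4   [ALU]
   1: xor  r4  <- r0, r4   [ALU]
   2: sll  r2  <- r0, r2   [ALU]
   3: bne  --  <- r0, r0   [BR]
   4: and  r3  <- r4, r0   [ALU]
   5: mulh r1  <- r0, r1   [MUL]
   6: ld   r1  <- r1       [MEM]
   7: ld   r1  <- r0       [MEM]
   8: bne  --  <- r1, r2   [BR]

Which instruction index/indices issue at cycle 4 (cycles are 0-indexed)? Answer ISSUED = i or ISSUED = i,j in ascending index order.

c0: i0 or  RAW r0
c1: i1/i2 xor sll  2-wide
c2: i3/i4 bne and  2-wide
c3: i5 mulh  RAW+WAW r1
c4: i6 ld  no-port MEM/MEM
c5: i7 ld  no-port MEM/BR
c6: i8 bne  tail

ISSUED = 6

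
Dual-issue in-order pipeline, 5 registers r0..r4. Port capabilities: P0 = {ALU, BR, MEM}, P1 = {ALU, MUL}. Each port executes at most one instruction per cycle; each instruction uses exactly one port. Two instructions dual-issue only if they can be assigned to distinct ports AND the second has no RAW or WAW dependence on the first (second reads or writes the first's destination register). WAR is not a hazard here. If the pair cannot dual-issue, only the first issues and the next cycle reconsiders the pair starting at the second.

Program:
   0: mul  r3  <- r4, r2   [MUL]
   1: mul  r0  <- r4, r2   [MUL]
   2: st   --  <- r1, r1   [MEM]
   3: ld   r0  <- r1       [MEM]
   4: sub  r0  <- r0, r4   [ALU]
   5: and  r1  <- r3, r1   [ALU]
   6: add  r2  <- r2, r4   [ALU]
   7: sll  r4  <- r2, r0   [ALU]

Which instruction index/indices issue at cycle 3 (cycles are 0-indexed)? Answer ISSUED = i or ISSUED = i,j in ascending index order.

[0] i0  mul  -- no-port MUL/MUL
[1] i1+i2  mul+st  -- 2-wide
[2] i3  ld  -- RAW+WAW r0
[3] i4+i5  sub+and  -- 2-wide
[4] i6  add  -- RAW r2
[5] i7  sll  -- tail

ISSUED = 4,5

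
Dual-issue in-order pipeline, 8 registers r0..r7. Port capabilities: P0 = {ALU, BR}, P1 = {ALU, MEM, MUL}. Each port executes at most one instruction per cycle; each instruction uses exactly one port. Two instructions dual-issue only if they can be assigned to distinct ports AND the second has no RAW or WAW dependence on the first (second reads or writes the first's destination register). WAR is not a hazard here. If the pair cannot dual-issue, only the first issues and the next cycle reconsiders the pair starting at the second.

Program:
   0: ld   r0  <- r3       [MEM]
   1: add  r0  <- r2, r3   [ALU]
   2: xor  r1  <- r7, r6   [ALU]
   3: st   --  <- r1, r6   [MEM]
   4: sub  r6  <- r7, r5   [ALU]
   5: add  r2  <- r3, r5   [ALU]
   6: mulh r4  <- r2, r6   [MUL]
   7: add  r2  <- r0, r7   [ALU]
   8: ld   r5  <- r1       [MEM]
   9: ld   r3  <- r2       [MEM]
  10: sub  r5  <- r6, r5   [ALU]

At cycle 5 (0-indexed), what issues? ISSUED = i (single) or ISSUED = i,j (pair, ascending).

0. ld.MEM @i0  | WAW r0
1. add.ALU+xor.ALU @i1&i2  | dual
2. st.MEM+sub.ALU @i3&i4  | dual
3. add.ALU @i5  | RAW r2
4. mulh.MUL+add.ALU @i6&i7  | dual
5. ld.MEM @i8  | no-port MEM/MEM
6. ld.MEM+sub.ALU @i9&i10  | dual

ISSUED = 8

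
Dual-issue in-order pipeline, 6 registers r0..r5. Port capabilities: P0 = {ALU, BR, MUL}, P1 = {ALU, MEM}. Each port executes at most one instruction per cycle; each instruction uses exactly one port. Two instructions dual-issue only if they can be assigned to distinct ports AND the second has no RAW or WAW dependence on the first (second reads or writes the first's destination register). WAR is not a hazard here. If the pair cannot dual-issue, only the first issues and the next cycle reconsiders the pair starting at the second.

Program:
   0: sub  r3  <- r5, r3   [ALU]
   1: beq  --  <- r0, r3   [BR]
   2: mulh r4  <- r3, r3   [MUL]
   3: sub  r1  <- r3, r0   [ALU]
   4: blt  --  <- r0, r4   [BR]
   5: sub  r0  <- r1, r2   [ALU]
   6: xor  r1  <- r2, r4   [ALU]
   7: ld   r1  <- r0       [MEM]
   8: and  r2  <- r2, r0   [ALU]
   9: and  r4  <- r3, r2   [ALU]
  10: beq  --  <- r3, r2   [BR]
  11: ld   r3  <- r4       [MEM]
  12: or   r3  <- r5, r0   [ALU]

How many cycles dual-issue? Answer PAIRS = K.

PAIRS = 4

t=0 i0:sub.ALU ; RAW r3
t=1 i1:beq.BR ; no-port BR/MUL
t=2 i2+i3:mulh.MUL+sub.ALU ; pair
t=3 i4+i5:blt.BR+sub.ALU ; pair
t=4 i6:xor.ALU ; WAW r1
t=5 i7+i8:ld.MEM+and.ALU ; pair
t=6 i9+i10:and.ALU+beq.BR ; pair
t=7 i11:ld.MEM ; WAW r3
t=8 i12:or.ALU ; tail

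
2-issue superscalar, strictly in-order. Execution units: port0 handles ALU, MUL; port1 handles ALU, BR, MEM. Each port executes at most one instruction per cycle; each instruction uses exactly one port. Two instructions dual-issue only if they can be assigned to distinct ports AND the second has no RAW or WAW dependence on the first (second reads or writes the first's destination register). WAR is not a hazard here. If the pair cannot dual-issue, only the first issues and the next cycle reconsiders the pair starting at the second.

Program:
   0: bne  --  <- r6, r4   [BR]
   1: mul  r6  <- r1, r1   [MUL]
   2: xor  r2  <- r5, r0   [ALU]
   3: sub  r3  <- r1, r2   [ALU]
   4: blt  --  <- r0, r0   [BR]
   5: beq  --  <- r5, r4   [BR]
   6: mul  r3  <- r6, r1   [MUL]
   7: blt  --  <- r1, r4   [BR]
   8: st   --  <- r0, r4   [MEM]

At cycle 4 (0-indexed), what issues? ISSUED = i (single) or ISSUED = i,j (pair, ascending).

ISSUED = 7

t=0 i0/i1:bne.BR+mul.MUL ; dual
t=1 i2:xor.ALU ; RAW r2
t=2 i3/i4:sub.ALU+blt.BR ; dual
t=3 i5/i6:beq.BR+mul.MUL ; dual
t=4 i7:blt.BR ; no-port BR/MEM
t=5 i8:st.MEM ; tail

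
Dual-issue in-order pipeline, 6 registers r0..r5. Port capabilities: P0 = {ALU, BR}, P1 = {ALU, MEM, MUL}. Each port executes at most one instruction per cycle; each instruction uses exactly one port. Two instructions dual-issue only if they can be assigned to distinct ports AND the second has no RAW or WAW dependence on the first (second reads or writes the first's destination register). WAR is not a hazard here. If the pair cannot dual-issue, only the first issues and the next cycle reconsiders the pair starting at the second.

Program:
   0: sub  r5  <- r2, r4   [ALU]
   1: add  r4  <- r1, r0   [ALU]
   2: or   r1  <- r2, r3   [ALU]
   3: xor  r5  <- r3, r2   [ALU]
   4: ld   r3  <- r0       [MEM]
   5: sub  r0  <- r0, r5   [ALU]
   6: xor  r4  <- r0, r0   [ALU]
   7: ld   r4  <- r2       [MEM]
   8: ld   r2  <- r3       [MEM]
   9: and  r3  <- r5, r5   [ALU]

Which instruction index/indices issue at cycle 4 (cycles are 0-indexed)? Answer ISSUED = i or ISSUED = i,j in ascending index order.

ISSUED = 7

#0 head=0: sub+add i0&i1 pair
#1 head=2: or+xor i2&i3 pair
#2 head=4: ld+sub i4&i5 pair
#3 head=6: xor i6 WAW r4
#4 head=7: ld i7 no-port MEM/MEM
#5 head=8: ld+and i8&i9 pair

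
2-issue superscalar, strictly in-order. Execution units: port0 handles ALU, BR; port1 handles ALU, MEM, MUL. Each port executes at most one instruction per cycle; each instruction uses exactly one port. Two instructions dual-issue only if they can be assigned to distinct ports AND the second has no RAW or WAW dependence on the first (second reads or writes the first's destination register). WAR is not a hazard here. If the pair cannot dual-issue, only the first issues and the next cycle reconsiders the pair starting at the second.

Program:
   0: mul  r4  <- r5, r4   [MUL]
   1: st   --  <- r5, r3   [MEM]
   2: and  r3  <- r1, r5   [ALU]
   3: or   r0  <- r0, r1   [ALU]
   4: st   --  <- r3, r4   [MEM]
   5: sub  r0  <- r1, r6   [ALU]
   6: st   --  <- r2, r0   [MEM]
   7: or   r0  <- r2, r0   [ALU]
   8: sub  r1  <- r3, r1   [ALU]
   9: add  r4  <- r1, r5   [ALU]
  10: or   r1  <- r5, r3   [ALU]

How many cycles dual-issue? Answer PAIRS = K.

PAIRS = 4

0. mul @i0  | no-port MUL/MEM
1. st and @i1/i2  | dual
2. or st @i3/i4  | dual
3. sub @i5  | RAW r0
4. st or @i6/i7  | dual
5. sub @i8  | RAW r1
6. add or @i9/i10  | dual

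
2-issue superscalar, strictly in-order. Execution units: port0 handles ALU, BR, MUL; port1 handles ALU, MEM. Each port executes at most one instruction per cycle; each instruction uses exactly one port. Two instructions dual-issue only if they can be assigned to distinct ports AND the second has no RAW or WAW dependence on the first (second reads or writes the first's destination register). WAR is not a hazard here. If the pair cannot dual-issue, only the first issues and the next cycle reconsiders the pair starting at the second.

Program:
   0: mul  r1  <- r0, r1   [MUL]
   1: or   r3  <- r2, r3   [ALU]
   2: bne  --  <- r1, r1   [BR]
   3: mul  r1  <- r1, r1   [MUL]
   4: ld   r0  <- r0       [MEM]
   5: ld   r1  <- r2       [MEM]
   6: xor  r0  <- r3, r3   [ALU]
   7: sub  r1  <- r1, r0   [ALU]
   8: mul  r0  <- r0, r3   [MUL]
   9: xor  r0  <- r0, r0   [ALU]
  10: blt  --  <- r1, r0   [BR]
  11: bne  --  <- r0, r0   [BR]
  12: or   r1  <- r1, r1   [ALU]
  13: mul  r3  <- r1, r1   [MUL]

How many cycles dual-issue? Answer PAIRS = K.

PAIRS = 5

t=0 i0+i1:mul+or ; dual
t=1 i2:bne ; no-port BR/MUL
t=2 i3+i4:mul+ld ; dual
t=3 i5+i6:ld+xor ; dual
t=4 i7+i8:sub+mul ; dual
t=5 i9:xor ; RAW r0
t=6 i10:blt ; no-port BR/BR
t=7 i11+i12:bne+or ; dual
t=8 i13:mul ; tail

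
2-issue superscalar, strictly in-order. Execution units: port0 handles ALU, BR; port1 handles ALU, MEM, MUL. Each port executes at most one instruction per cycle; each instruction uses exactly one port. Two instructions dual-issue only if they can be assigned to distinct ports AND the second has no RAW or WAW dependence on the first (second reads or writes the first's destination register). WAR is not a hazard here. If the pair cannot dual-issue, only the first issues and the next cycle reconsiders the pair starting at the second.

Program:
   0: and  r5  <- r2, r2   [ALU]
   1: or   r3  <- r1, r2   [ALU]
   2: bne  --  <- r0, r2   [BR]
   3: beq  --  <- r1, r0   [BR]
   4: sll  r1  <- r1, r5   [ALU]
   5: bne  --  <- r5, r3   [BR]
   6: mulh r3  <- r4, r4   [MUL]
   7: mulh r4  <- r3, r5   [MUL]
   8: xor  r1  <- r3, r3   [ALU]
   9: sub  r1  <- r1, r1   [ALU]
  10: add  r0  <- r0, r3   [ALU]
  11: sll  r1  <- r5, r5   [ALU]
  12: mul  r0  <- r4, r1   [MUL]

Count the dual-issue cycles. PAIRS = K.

[0] i0,i1  and/or  -- dual
[1] i2  bne  -- no-port BR/BR
[2] i3,i4  beq/sll  -- dual
[3] i5,i6  bne/mulh  -- dual
[4] i7,i8  mulh/xor  -- dual
[5] i9,i10  sub/add  -- dual
[6] i11  sll  -- RAW r1
[7] i12  mul  -- tail

PAIRS = 5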